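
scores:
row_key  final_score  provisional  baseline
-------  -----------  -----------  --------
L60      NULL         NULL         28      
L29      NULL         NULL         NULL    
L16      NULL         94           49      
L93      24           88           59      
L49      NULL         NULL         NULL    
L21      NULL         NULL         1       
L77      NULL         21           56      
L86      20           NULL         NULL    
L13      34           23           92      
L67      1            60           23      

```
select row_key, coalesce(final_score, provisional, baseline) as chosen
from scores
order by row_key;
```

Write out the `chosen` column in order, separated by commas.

34, 94, 1, NULL, NULL, 28, 1, 21, 20, 24

row_key=L13: final_score=34 → 34
row_key=L16: final_score=NULL, provisional=94 → 94
row_key=L21: final_score=NULL, provisional=NULL, baseline=1 → 1
row_key=L29: final_score=NULL, provisional=NULL, baseline=NULL (all NULL) → NULL
row_key=L49: final_score=NULL, provisional=NULL, baseline=NULL (all NULL) → NULL
row_key=L60: final_score=NULL, provisional=NULL, baseline=28 → 28
row_key=L67: final_score=1 → 1
row_key=L77: final_score=NULL, provisional=21 → 21
row_key=L86: final_score=20 → 20
row_key=L93: final_score=24 → 24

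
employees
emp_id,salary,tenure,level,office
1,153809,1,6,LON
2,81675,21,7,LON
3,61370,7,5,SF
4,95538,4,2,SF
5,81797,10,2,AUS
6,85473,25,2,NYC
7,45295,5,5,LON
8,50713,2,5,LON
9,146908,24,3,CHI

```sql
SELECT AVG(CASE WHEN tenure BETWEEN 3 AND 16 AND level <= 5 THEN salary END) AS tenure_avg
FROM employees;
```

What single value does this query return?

71000

emp_id=1: ✗
emp_id=2: ✗
emp_id=3: ✓ → 61370
emp_id=4: ✓ → 95538
emp_id=5: ✓ → 81797
emp_id=6: ✗
emp_id=7: ✓ → 45295
emp_id=8: ✗
emp_id=9: ✗
tenure_avg = (61370 + 95538 + 81797 + 45295) / 4 = 71000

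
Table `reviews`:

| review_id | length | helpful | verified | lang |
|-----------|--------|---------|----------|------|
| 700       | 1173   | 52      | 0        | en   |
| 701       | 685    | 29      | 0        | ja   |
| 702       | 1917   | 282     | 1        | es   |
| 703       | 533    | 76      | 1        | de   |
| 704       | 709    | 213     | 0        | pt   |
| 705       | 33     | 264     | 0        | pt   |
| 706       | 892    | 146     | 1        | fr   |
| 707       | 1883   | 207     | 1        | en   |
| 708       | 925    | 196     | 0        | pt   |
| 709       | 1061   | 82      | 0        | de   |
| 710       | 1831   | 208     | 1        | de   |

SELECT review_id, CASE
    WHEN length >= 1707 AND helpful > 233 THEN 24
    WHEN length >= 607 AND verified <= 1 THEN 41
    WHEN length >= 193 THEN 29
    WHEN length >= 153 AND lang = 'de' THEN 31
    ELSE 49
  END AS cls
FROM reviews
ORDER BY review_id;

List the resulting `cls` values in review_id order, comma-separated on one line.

review_id=700: length >= 607 AND verified <= 1 → 41
review_id=701: length >= 607 AND verified <= 1 → 41
review_id=702: length >= 1707 AND helpful > 233 → 24
review_id=703: length >= 193 → 29
review_id=704: length >= 607 AND verified <= 1 → 41
review_id=705: ELSE → 49
review_id=706: length >= 607 AND verified <= 1 → 41
review_id=707: length >= 607 AND verified <= 1 → 41
review_id=708: length >= 607 AND verified <= 1 → 41
review_id=709: length >= 607 AND verified <= 1 → 41
review_id=710: length >= 607 AND verified <= 1 → 41

41, 41, 24, 29, 41, 49, 41, 41, 41, 41, 41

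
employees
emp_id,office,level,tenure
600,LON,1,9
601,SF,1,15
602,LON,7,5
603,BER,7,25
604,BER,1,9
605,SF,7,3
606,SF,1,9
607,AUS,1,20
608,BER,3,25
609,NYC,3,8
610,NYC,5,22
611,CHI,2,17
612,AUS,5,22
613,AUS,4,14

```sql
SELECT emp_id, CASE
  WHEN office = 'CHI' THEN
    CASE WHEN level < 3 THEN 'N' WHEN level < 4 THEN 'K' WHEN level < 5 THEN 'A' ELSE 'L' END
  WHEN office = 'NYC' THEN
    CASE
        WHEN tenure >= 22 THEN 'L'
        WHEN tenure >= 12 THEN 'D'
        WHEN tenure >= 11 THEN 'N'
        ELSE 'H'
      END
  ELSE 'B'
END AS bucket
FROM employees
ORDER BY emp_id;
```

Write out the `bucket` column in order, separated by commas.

B, B, B, B, B, B, B, B, B, H, L, N, B, B

emp_id=600: office='LON' → outer ELSE → B
emp_id=601: office='SF' → outer ELSE → B
emp_id=602: office='LON' → outer ELSE → B
emp_id=603: office='BER' → outer ELSE → B
emp_id=604: office='BER' → outer ELSE → B
emp_id=605: office='SF' → outer ELSE → B
emp_id=606: office='SF' → outer ELSE → B
emp_id=607: office='AUS' → outer ELSE → B
emp_id=608: office='BER' → outer ELSE → B
emp_id=609: office='NYC' → inner[ELSE] → H
emp_id=610: office='NYC' → inner[tenure >= 22] → L
emp_id=611: office='CHI' → inner[level < 3] → N
emp_id=612: office='AUS' → outer ELSE → B
emp_id=613: office='AUS' → outer ELSE → B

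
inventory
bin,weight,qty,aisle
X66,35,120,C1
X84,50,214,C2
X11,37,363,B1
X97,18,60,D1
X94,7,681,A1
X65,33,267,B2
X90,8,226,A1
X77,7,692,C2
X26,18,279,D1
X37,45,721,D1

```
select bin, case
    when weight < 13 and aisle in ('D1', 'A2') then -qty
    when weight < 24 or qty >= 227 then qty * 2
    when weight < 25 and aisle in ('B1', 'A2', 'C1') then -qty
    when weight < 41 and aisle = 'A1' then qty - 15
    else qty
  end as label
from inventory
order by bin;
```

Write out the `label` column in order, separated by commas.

bin=X11: weight < 24 or qty >= 227 → 726
bin=X26: weight < 24 or qty >= 227 → 558
bin=X37: weight < 24 or qty >= 227 → 1442
bin=X65: weight < 24 or qty >= 227 → 534
bin=X66: ELSE → 120
bin=X77: weight < 24 or qty >= 227 → 1384
bin=X84: ELSE → 214
bin=X90: weight < 24 or qty >= 227 → 452
bin=X94: weight < 24 or qty >= 227 → 1362
bin=X97: weight < 24 or qty >= 227 → 120

726, 558, 1442, 534, 120, 1384, 214, 452, 1362, 120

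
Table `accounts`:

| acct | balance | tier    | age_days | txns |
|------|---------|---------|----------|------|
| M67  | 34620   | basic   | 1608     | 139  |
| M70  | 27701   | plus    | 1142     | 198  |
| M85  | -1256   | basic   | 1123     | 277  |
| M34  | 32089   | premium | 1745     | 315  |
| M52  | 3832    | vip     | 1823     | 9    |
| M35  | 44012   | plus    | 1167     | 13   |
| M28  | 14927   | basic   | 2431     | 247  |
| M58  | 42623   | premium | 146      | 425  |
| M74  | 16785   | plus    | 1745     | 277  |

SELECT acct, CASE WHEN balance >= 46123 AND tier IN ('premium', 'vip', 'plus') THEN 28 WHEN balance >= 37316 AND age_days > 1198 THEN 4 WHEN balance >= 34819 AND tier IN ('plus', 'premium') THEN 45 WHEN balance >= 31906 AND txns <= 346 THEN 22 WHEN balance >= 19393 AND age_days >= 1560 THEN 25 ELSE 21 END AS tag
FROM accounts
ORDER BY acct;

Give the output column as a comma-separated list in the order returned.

21, 22, 45, 21, 45, 22, 21, 21, 21

acct=M28: ELSE → 21
acct=M34: balance >= 31906 AND txns <= 346 → 22
acct=M35: balance >= 34819 AND tier IN ('plus', 'premium') → 45
acct=M52: ELSE → 21
acct=M58: balance >= 34819 AND tier IN ('plus', 'premium') → 45
acct=M67: balance >= 31906 AND txns <= 346 → 22
acct=M70: ELSE → 21
acct=M74: ELSE → 21
acct=M85: ELSE → 21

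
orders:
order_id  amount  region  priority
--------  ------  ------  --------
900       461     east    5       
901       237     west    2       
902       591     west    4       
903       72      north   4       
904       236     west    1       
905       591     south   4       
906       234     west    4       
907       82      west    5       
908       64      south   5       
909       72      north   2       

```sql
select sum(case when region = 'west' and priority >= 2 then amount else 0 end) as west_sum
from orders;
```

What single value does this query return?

order_id=900: ✗
order_id=901: ✓ → 237
order_id=902: ✓ → 591
order_id=903: ✗
order_id=904: ✗
order_id=905: ✗
order_id=906: ✓ → 234
order_id=907: ✓ → 82
order_id=908: ✗
order_id=909: ✗
west_sum = 237 + 591 + 234 + 82 = 1144

1144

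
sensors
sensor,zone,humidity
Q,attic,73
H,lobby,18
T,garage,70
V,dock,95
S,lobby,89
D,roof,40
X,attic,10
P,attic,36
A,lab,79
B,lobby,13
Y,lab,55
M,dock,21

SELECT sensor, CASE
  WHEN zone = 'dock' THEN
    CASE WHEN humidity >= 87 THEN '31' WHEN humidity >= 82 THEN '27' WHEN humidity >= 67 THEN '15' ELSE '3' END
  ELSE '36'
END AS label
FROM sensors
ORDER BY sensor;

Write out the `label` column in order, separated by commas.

36, 36, 36, 36, 3, 36, 36, 36, 36, 31, 36, 36

sensor=A: zone='lab' → outer ELSE → 36
sensor=B: zone='lobby' → outer ELSE → 36
sensor=D: zone='roof' → outer ELSE → 36
sensor=H: zone='lobby' → outer ELSE → 36
sensor=M: zone='dock' → inner[ELSE] → 3
sensor=P: zone='attic' → outer ELSE → 36
sensor=Q: zone='attic' → outer ELSE → 36
sensor=S: zone='lobby' → outer ELSE → 36
sensor=T: zone='garage' → outer ELSE → 36
sensor=V: zone='dock' → inner[humidity >= 87] → 31
sensor=X: zone='attic' → outer ELSE → 36
sensor=Y: zone='lab' → outer ELSE → 36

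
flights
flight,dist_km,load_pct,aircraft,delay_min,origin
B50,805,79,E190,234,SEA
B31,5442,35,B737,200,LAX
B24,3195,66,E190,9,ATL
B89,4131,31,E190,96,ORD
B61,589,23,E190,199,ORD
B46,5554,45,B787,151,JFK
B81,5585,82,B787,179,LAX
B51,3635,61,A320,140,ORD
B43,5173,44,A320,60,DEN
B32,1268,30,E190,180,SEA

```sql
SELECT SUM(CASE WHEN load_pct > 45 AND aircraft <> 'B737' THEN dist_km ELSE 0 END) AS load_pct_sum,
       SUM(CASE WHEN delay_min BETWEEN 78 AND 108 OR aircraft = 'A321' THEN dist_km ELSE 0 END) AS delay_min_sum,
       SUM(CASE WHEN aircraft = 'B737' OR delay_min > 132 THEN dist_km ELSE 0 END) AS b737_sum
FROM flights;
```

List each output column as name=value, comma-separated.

load_pct_sum=13220, delay_min_sum=4131, b737_sum=22878

[load_pct_sum: load_pct > 45 AND aircraft <> 'B737']
flight=B50: ✓ → 805
flight=B31: ✗
flight=B24: ✓ → 3195
flight=B89: ✗
flight=B61: ✗
flight=B46: ✗
flight=B81: ✓ → 5585
flight=B51: ✓ → 3635
flight=B43: ✗
flight=B32: ✗
load_pct_sum = 805 + 3195 + 5585 + 3635 = 13220
—
[delay_min_sum: delay_min BETWEEN 78 AND 108 OR aircraft = 'A321']
flight=B50: ✗
flight=B31: ✗
flight=B24: ✗
flight=B89: ✓ → 4131
flight=B61: ✗
flight=B46: ✗
flight=B81: ✗
flight=B51: ✗
flight=B43: ✗
flight=B32: ✗
delay_min_sum = 4131
—
[b737_sum: aircraft = 'B737' OR delay_min > 132]
flight=B50: ✓ → 805
flight=B31: ✓ → 5442
flight=B24: ✗
flight=B89: ✗
flight=B61: ✓ → 589
flight=B46: ✓ → 5554
flight=B81: ✓ → 5585
flight=B51: ✓ → 3635
flight=B43: ✗
flight=B32: ✓ → 1268
b737_sum = 805 + 5442 + 589 + 5554 + 5585 + 3635 + 1268 = 22878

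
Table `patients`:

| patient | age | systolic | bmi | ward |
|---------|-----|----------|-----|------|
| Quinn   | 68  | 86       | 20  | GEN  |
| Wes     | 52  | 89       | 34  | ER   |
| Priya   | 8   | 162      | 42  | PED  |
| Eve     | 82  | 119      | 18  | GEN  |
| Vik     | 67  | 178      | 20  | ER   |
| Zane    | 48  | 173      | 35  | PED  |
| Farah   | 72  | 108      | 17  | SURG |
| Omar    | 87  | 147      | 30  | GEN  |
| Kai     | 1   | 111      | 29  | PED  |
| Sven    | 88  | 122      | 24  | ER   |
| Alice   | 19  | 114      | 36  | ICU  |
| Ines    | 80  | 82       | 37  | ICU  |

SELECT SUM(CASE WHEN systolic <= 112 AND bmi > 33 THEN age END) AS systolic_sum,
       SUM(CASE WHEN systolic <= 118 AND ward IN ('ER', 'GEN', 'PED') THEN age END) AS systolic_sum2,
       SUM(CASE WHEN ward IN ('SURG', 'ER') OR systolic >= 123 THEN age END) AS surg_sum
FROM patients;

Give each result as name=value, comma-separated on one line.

systolic_sum=132, systolic_sum2=121, surg_sum=422

[systolic_sum: systolic <= 112 AND bmi > 33]
patient=Quinn: ✗
patient=Wes: ✓ → 52
patient=Priya: ✗
patient=Eve: ✗
patient=Vik: ✗
patient=Zane: ✗
patient=Farah: ✗
patient=Omar: ✗
patient=Kai: ✗
patient=Sven: ✗
patient=Alice: ✗
patient=Ines: ✓ → 80
systolic_sum = 52 + 80 = 132
—
[systolic_sum2: systolic <= 118 AND ward IN ('ER', 'GEN', 'PED')]
patient=Quinn: ✓ → 68
patient=Wes: ✓ → 52
patient=Priya: ✗
patient=Eve: ✗
patient=Vik: ✗
patient=Zane: ✗
patient=Farah: ✗
patient=Omar: ✗
patient=Kai: ✓ → 1
patient=Sven: ✗
patient=Alice: ✗
patient=Ines: ✗
systolic_sum2 = 68 + 52 + 1 = 121
—
[surg_sum: ward IN ('SURG', 'ER') OR systolic >= 123]
patient=Quinn: ✗
patient=Wes: ✓ → 52
patient=Priya: ✓ → 8
patient=Eve: ✗
patient=Vik: ✓ → 67
patient=Zane: ✓ → 48
patient=Farah: ✓ → 72
patient=Omar: ✓ → 87
patient=Kai: ✗
patient=Sven: ✓ → 88
patient=Alice: ✗
patient=Ines: ✗
surg_sum = 52 + 8 + 67 + 48 + 72 + 87 + 88 = 422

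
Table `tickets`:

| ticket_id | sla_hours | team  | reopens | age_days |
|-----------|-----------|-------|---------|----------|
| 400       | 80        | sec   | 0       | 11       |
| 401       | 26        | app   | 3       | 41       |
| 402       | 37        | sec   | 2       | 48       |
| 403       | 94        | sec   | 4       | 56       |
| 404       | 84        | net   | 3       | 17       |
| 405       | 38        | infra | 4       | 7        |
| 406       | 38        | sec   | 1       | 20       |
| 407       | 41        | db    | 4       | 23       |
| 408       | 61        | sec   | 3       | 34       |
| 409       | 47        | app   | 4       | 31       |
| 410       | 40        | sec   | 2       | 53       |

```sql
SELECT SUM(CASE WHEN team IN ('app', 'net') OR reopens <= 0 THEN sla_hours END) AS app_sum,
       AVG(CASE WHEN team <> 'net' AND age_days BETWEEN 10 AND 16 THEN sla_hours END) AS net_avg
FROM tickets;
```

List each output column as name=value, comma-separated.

app_sum=237, net_avg=80

[app_sum: team IN ('app', 'net') OR reopens <= 0]
ticket_id=400: ✓ → 80
ticket_id=401: ✓ → 26
ticket_id=402: ✗
ticket_id=403: ✗
ticket_id=404: ✓ → 84
ticket_id=405: ✗
ticket_id=406: ✗
ticket_id=407: ✗
ticket_id=408: ✗
ticket_id=409: ✓ → 47
ticket_id=410: ✗
app_sum = 80 + 26 + 84 + 47 = 237
—
[net_avg: team <> 'net' AND age_days BETWEEN 10 AND 16]
ticket_id=400: ✓ → 80
ticket_id=401: ✗
ticket_id=402: ✗
ticket_id=403: ✗
ticket_id=404: ✗
ticket_id=405: ✗
ticket_id=406: ✗
ticket_id=407: ✗
ticket_id=408: ✗
ticket_id=409: ✗
ticket_id=410: ✗
net_avg = 80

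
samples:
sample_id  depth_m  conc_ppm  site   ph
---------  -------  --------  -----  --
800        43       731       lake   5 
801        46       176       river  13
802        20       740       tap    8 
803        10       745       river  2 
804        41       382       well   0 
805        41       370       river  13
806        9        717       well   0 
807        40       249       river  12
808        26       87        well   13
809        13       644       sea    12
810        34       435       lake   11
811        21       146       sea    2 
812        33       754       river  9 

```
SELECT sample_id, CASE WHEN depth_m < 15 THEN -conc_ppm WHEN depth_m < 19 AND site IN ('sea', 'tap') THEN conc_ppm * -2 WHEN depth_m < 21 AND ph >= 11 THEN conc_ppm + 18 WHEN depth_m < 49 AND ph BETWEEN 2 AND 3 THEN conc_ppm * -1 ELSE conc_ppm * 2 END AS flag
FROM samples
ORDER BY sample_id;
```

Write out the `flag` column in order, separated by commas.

sample_id=800: ELSE → 1462
sample_id=801: ELSE → 352
sample_id=802: ELSE → 1480
sample_id=803: depth_m < 15 → -745
sample_id=804: ELSE → 764
sample_id=805: ELSE → 740
sample_id=806: depth_m < 15 → -717
sample_id=807: ELSE → 498
sample_id=808: ELSE → 174
sample_id=809: depth_m < 15 → -644
sample_id=810: ELSE → 870
sample_id=811: depth_m < 49 AND ph BETWEEN 2 AND 3 → -146
sample_id=812: ELSE → 1508

1462, 352, 1480, -745, 764, 740, -717, 498, 174, -644, 870, -146, 1508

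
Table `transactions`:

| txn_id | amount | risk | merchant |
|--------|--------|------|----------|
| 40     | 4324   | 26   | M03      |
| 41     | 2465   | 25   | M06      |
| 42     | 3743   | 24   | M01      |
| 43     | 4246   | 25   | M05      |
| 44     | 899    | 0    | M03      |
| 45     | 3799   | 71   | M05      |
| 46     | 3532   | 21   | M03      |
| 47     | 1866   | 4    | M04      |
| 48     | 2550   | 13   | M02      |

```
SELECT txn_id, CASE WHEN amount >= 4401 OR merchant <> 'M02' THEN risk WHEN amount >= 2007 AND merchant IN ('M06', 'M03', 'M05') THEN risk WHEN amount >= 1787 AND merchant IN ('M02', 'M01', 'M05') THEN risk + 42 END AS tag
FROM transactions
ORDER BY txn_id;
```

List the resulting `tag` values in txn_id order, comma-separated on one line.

txn_id=40: amount >= 4401 OR merchant <> 'M02' → 26
txn_id=41: amount >= 4401 OR merchant <> 'M02' → 25
txn_id=42: amount >= 4401 OR merchant <> 'M02' → 24
txn_id=43: amount >= 4401 OR merchant <> 'M02' → 25
txn_id=44: amount >= 4401 OR merchant <> 'M02' → 0
txn_id=45: amount >= 4401 OR merchant <> 'M02' → 71
txn_id=46: amount >= 4401 OR merchant <> 'M02' → 21
txn_id=47: amount >= 4401 OR merchant <> 'M02' → 4
txn_id=48: amount >= 1787 AND merchant IN ('M02', 'M01', 'M05') → 55

26, 25, 24, 25, 0, 71, 21, 4, 55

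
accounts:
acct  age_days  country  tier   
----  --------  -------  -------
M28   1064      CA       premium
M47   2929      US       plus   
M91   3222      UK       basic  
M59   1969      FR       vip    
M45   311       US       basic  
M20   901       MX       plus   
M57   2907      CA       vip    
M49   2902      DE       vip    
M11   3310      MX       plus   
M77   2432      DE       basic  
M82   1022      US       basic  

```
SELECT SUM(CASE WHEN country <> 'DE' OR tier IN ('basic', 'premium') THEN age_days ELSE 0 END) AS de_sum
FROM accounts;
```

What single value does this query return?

20067

acct=M28: ✓ → 1064
acct=M47: ✓ → 2929
acct=M91: ✓ → 3222
acct=M59: ✓ → 1969
acct=M45: ✓ → 311
acct=M20: ✓ → 901
acct=M57: ✓ → 2907
acct=M49: ✗
acct=M11: ✓ → 3310
acct=M77: ✓ → 2432
acct=M82: ✓ → 1022
de_sum = 1064 + 2929 + 3222 + 1969 + 311 + 901 + 2907 + 3310 + 2432 + 1022 = 20067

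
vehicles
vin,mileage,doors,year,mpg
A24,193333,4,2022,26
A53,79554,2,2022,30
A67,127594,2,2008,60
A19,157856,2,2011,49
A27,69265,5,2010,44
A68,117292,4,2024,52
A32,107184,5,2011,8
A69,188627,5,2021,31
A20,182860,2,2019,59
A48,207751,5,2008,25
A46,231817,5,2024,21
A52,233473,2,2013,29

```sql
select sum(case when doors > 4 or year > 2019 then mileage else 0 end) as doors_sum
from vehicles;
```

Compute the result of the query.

1194823

vin=A24: ✓ → 193333
vin=A53: ✓ → 79554
vin=A67: ✗
vin=A19: ✗
vin=A27: ✓ → 69265
vin=A68: ✓ → 117292
vin=A32: ✓ → 107184
vin=A69: ✓ → 188627
vin=A20: ✗
vin=A48: ✓ → 207751
vin=A46: ✓ → 231817
vin=A52: ✗
doors_sum = 193333 + 79554 + 69265 + 117292 + 107184 + 188627 + 207751 + 231817 = 1194823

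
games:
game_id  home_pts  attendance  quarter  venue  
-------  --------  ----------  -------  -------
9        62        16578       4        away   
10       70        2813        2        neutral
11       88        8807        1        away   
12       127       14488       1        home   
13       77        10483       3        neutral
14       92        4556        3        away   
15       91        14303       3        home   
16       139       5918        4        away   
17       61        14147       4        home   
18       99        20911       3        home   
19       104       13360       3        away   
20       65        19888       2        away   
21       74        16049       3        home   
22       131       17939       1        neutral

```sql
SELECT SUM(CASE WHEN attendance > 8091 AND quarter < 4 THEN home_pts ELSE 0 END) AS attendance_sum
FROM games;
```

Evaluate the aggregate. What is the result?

game_id=9: ✗
game_id=10: ✗
game_id=11: ✓ → 88
game_id=12: ✓ → 127
game_id=13: ✓ → 77
game_id=14: ✗
game_id=15: ✓ → 91
game_id=16: ✗
game_id=17: ✗
game_id=18: ✓ → 99
game_id=19: ✓ → 104
game_id=20: ✓ → 65
game_id=21: ✓ → 74
game_id=22: ✓ → 131
attendance_sum = 88 + 127 + 77 + 91 + 99 + 104 + 65 + 74 + 131 = 856

856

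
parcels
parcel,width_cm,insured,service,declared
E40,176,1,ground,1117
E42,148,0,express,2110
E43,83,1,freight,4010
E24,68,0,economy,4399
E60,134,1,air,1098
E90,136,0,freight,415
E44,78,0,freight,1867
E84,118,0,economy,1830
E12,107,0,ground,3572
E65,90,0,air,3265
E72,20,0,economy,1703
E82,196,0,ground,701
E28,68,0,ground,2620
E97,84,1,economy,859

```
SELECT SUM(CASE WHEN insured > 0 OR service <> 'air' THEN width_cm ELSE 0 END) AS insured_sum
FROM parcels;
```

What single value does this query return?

parcel=E40: ✓ → 176
parcel=E42: ✓ → 148
parcel=E43: ✓ → 83
parcel=E24: ✓ → 68
parcel=E60: ✓ → 134
parcel=E90: ✓ → 136
parcel=E44: ✓ → 78
parcel=E84: ✓ → 118
parcel=E12: ✓ → 107
parcel=E65: ✗
parcel=E72: ✓ → 20
parcel=E82: ✓ → 196
parcel=E28: ✓ → 68
parcel=E97: ✓ → 84
insured_sum = 176 + 148 + 83 + 68 + 134 + 136 + 78 + 118 + 107 + 20 + 196 + 68 + 84 = 1416

1416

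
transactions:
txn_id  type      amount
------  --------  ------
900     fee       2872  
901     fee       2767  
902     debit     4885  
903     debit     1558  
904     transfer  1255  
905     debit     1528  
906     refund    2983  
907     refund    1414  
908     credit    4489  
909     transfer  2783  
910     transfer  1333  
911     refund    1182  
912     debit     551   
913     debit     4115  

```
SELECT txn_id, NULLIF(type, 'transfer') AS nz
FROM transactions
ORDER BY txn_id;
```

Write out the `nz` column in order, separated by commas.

txn_id=900: type=fee vs transfer: differ → fee
txn_id=901: type=fee vs transfer: differ → fee
txn_id=902: type=debit vs transfer: differ → debit
txn_id=903: type=debit vs transfer: differ → debit
txn_id=904: type=transfer vs transfer: equal → NULL
txn_id=905: type=debit vs transfer: differ → debit
txn_id=906: type=refund vs transfer: differ → refund
txn_id=907: type=refund vs transfer: differ → refund
txn_id=908: type=credit vs transfer: differ → credit
txn_id=909: type=transfer vs transfer: equal → NULL
txn_id=910: type=transfer vs transfer: equal → NULL
txn_id=911: type=refund vs transfer: differ → refund
txn_id=912: type=debit vs transfer: differ → debit
txn_id=913: type=debit vs transfer: differ → debit

fee, fee, debit, debit, NULL, debit, refund, refund, credit, NULL, NULL, refund, debit, debit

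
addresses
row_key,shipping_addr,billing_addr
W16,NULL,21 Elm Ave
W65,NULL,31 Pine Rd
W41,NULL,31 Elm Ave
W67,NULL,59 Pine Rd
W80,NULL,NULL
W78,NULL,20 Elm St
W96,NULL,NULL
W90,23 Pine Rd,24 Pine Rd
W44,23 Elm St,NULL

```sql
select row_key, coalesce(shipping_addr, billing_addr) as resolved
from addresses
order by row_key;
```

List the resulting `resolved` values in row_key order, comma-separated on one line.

21 Elm Ave, 31 Elm Ave, 23 Elm St, 31 Pine Rd, 59 Pine Rd, 20 Elm St, NULL, 23 Pine Rd, NULL

row_key=W16: shipping_addr=NULL, billing_addr=21 Elm Ave → 21 Elm Ave
row_key=W41: shipping_addr=NULL, billing_addr=31 Elm Ave → 31 Elm Ave
row_key=W44: shipping_addr=23 Elm St → 23 Elm St
row_key=W65: shipping_addr=NULL, billing_addr=31 Pine Rd → 31 Pine Rd
row_key=W67: shipping_addr=NULL, billing_addr=59 Pine Rd → 59 Pine Rd
row_key=W78: shipping_addr=NULL, billing_addr=20 Elm St → 20 Elm St
row_key=W80: shipping_addr=NULL, billing_addr=NULL (all NULL) → NULL
row_key=W90: shipping_addr=23 Pine Rd → 23 Pine Rd
row_key=W96: shipping_addr=NULL, billing_addr=NULL (all NULL) → NULL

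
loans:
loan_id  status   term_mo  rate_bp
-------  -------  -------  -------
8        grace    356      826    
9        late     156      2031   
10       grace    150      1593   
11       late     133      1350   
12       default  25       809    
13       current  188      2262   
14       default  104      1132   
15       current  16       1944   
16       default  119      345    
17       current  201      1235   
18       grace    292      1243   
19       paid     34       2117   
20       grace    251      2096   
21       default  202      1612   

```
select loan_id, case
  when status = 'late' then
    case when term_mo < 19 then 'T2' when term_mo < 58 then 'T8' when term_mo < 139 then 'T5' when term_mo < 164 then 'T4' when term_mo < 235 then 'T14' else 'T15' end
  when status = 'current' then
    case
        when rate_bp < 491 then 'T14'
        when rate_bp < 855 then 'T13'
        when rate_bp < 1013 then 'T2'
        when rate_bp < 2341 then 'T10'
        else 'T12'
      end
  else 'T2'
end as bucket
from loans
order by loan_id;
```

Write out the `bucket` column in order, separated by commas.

loan_id=8: status='grace' → outer ELSE → T2
loan_id=9: status='late' → inner[term_mo < 164] → T4
loan_id=10: status='grace' → outer ELSE → T2
loan_id=11: status='late' → inner[term_mo < 139] → T5
loan_id=12: status='default' → outer ELSE → T2
loan_id=13: status='current' → inner[rate_bp < 2341] → T10
loan_id=14: status='default' → outer ELSE → T2
loan_id=15: status='current' → inner[rate_bp < 2341] → T10
loan_id=16: status='default' → outer ELSE → T2
loan_id=17: status='current' → inner[rate_bp < 2341] → T10
loan_id=18: status='grace' → outer ELSE → T2
loan_id=19: status='paid' → outer ELSE → T2
loan_id=20: status='grace' → outer ELSE → T2
loan_id=21: status='default' → outer ELSE → T2

T2, T4, T2, T5, T2, T10, T2, T10, T2, T10, T2, T2, T2, T2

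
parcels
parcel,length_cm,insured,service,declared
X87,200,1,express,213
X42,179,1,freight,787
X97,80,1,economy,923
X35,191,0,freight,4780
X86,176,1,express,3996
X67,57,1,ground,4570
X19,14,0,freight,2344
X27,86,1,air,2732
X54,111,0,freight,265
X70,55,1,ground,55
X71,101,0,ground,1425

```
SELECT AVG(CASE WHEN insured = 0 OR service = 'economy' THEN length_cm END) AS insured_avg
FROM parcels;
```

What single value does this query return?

99.4

parcel=X87: ✗
parcel=X42: ✗
parcel=X97: ✓ → 80
parcel=X35: ✓ → 191
parcel=X86: ✗
parcel=X67: ✗
parcel=X19: ✓ → 14
parcel=X27: ✗
parcel=X54: ✓ → 111
parcel=X70: ✗
parcel=X71: ✓ → 101
insured_avg = (80 + 191 + 14 + 111 + 101) / 5 = 99.4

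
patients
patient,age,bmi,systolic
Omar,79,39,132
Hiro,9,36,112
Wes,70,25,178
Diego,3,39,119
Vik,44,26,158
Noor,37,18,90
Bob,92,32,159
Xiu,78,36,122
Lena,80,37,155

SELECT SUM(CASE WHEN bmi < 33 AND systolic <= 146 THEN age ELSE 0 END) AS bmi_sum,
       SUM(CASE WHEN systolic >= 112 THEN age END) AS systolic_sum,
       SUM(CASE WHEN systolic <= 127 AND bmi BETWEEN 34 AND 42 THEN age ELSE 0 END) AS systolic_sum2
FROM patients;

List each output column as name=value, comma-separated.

[bmi_sum: bmi < 33 AND systolic <= 146]
patient=Omar: ✗
patient=Hiro: ✗
patient=Wes: ✗
patient=Diego: ✗
patient=Vik: ✗
patient=Noor: ✓ → 37
patient=Bob: ✗
patient=Xiu: ✗
patient=Lena: ✗
bmi_sum = 37
—
[systolic_sum: systolic >= 112]
patient=Omar: ✓ → 79
patient=Hiro: ✓ → 9
patient=Wes: ✓ → 70
patient=Diego: ✓ → 3
patient=Vik: ✓ → 44
patient=Noor: ✗
patient=Bob: ✓ → 92
patient=Xiu: ✓ → 78
patient=Lena: ✓ → 80
systolic_sum = 79 + 9 + 70 + 3 + 44 + 92 + 78 + 80 = 455
—
[systolic_sum2: systolic <= 127 AND bmi BETWEEN 34 AND 42]
patient=Omar: ✗
patient=Hiro: ✓ → 9
patient=Wes: ✗
patient=Diego: ✓ → 3
patient=Vik: ✗
patient=Noor: ✗
patient=Bob: ✗
patient=Xiu: ✓ → 78
patient=Lena: ✗
systolic_sum2 = 9 + 3 + 78 = 90

bmi_sum=37, systolic_sum=455, systolic_sum2=90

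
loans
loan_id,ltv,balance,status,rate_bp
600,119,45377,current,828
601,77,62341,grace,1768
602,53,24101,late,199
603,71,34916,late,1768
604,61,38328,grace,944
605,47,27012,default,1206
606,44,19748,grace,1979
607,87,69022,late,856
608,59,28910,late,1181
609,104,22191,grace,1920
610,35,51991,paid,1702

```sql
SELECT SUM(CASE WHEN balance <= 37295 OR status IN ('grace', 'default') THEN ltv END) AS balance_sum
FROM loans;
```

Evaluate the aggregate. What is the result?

516

loan_id=600: ✗
loan_id=601: ✓ → 77
loan_id=602: ✓ → 53
loan_id=603: ✓ → 71
loan_id=604: ✓ → 61
loan_id=605: ✓ → 47
loan_id=606: ✓ → 44
loan_id=607: ✗
loan_id=608: ✓ → 59
loan_id=609: ✓ → 104
loan_id=610: ✗
balance_sum = 77 + 53 + 71 + 61 + 47 + 44 + 59 + 104 = 516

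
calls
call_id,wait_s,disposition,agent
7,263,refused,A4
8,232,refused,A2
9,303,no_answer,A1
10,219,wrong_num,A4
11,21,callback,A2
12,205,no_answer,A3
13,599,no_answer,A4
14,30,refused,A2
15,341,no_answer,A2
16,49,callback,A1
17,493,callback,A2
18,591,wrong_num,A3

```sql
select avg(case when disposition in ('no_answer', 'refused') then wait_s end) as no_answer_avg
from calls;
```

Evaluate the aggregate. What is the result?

281.8571428571

call_id=7: ✓ → 263
call_id=8: ✓ → 232
call_id=9: ✓ → 303
call_id=10: ✗
call_id=11: ✗
call_id=12: ✓ → 205
call_id=13: ✓ → 599
call_id=14: ✓ → 30
call_id=15: ✓ → 341
call_id=16: ✗
call_id=17: ✗
call_id=18: ✗
no_answer_avg = (263 + 232 + 303 + 205 + 599 + 30 + 341) / 7 = 281.8571428571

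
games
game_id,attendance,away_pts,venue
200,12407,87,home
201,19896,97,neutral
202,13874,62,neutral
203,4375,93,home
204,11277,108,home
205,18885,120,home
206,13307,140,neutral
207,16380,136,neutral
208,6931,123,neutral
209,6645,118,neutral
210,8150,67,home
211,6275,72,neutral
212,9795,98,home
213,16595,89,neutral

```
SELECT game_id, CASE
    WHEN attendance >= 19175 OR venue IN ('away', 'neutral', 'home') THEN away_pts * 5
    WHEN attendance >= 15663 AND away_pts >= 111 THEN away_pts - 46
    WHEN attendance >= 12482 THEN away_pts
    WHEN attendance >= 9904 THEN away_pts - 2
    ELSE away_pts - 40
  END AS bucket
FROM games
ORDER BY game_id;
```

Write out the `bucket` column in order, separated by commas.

game_id=200: attendance >= 19175 OR venue IN ('away', 'neutral', 'home') → 435
game_id=201: attendance >= 19175 OR venue IN ('away', 'neutral', 'home') → 485
game_id=202: attendance >= 19175 OR venue IN ('away', 'neutral', 'home') → 310
game_id=203: attendance >= 19175 OR venue IN ('away', 'neutral', 'home') → 465
game_id=204: attendance >= 19175 OR venue IN ('away', 'neutral', 'home') → 540
game_id=205: attendance >= 19175 OR venue IN ('away', 'neutral', 'home') → 600
game_id=206: attendance >= 19175 OR venue IN ('away', 'neutral', 'home') → 700
game_id=207: attendance >= 19175 OR venue IN ('away', 'neutral', 'home') → 680
game_id=208: attendance >= 19175 OR venue IN ('away', 'neutral', 'home') → 615
game_id=209: attendance >= 19175 OR venue IN ('away', 'neutral', 'home') → 590
game_id=210: attendance >= 19175 OR venue IN ('away', 'neutral', 'home') → 335
game_id=211: attendance >= 19175 OR venue IN ('away', 'neutral', 'home') → 360
game_id=212: attendance >= 19175 OR venue IN ('away', 'neutral', 'home') → 490
game_id=213: attendance >= 19175 OR venue IN ('away', 'neutral', 'home') → 445

435, 485, 310, 465, 540, 600, 700, 680, 615, 590, 335, 360, 490, 445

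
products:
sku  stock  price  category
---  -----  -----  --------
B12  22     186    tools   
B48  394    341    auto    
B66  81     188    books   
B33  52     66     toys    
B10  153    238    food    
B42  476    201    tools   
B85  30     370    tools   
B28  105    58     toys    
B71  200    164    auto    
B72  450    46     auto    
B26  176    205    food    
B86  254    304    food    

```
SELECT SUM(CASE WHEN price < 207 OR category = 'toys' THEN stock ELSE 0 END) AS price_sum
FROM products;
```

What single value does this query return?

1562

sku=B12: ✓ → 22
sku=B48: ✗
sku=B66: ✓ → 81
sku=B33: ✓ → 52
sku=B10: ✗
sku=B42: ✓ → 476
sku=B85: ✗
sku=B28: ✓ → 105
sku=B71: ✓ → 200
sku=B72: ✓ → 450
sku=B26: ✓ → 176
sku=B86: ✗
price_sum = 22 + 81 + 52 + 476 + 105 + 200 + 450 + 176 = 1562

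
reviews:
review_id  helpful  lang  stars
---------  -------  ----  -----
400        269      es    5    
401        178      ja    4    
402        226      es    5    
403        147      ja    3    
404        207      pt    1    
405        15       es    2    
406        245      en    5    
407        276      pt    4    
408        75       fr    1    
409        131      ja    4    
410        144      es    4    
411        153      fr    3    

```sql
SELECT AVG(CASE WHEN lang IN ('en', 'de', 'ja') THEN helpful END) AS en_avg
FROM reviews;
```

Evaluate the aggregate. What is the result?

review_id=400: ✗
review_id=401: ✓ → 178
review_id=402: ✗
review_id=403: ✓ → 147
review_id=404: ✗
review_id=405: ✗
review_id=406: ✓ → 245
review_id=407: ✗
review_id=408: ✗
review_id=409: ✓ → 131
review_id=410: ✗
review_id=411: ✗
en_avg = (178 + 147 + 245 + 131) / 4 = 175.25

175.25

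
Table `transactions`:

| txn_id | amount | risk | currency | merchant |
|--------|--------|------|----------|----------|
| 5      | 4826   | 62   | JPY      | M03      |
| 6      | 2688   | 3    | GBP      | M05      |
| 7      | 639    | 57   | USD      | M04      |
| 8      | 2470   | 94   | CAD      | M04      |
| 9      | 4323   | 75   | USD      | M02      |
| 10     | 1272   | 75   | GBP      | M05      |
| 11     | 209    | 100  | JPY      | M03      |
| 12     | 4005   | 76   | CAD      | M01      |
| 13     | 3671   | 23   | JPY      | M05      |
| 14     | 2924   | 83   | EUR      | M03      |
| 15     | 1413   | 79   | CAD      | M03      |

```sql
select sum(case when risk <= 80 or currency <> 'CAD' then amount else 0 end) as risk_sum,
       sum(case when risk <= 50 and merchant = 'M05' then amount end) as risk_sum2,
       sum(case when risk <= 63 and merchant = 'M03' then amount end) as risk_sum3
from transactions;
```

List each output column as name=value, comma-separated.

risk_sum=25970, risk_sum2=6359, risk_sum3=4826

[risk_sum: risk <= 80 or currency <> 'CAD']
txn_id=5: ✓ → 4826
txn_id=6: ✓ → 2688
txn_id=7: ✓ → 639
txn_id=8: ✗
txn_id=9: ✓ → 4323
txn_id=10: ✓ → 1272
txn_id=11: ✓ → 209
txn_id=12: ✓ → 4005
txn_id=13: ✓ → 3671
txn_id=14: ✓ → 2924
txn_id=15: ✓ → 1413
risk_sum = 4826 + 2688 + 639 + 4323 + 1272 + 209 + 4005 + 3671 + 2924 + 1413 = 25970
—
[risk_sum2: risk <= 50 and merchant = 'M05']
txn_id=5: ✗
txn_id=6: ✓ → 2688
txn_id=7: ✗
txn_id=8: ✗
txn_id=9: ✗
txn_id=10: ✗
txn_id=11: ✗
txn_id=12: ✗
txn_id=13: ✓ → 3671
txn_id=14: ✗
txn_id=15: ✗
risk_sum2 = 2688 + 3671 = 6359
—
[risk_sum3: risk <= 63 and merchant = 'M03']
txn_id=5: ✓ → 4826
txn_id=6: ✗
txn_id=7: ✗
txn_id=8: ✗
txn_id=9: ✗
txn_id=10: ✗
txn_id=11: ✗
txn_id=12: ✗
txn_id=13: ✗
txn_id=14: ✗
txn_id=15: ✗
risk_sum3 = 4826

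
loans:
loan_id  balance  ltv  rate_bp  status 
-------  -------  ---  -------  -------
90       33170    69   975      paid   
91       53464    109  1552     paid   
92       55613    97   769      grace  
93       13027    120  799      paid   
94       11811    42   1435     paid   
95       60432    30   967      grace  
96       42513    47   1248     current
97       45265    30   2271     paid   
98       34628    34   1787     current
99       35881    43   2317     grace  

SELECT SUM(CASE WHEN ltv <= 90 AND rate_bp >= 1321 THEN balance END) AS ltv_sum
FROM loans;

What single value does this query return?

127585

loan_id=90: ✗
loan_id=91: ✗
loan_id=92: ✗
loan_id=93: ✗
loan_id=94: ✓ → 11811
loan_id=95: ✗
loan_id=96: ✗
loan_id=97: ✓ → 45265
loan_id=98: ✓ → 34628
loan_id=99: ✓ → 35881
ltv_sum = 11811 + 45265 + 34628 + 35881 = 127585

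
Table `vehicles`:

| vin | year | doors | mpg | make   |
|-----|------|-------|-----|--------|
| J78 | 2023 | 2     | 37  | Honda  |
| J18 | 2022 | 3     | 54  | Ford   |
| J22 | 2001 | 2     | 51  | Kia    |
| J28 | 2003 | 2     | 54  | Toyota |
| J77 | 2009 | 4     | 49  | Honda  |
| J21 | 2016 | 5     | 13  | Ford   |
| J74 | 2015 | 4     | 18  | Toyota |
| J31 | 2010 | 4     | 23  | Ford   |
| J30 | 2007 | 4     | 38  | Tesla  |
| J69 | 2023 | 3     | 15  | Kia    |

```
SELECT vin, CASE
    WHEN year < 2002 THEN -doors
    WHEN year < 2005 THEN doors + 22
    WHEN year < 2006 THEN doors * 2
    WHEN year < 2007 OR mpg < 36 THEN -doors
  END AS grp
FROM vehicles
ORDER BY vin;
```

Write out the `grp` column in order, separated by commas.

NULL, -5, -2, 24, NULL, -4, -3, -4, NULL, NULL

vin=J18: (no match → NULL) → NULL
vin=J21: year < 2007 OR mpg < 36 → -5
vin=J22: year < 2002 → -2
vin=J28: year < 2005 → 24
vin=J30: (no match → NULL) → NULL
vin=J31: year < 2007 OR mpg < 36 → -4
vin=J69: year < 2007 OR mpg < 36 → -3
vin=J74: year < 2007 OR mpg < 36 → -4
vin=J77: (no match → NULL) → NULL
vin=J78: (no match → NULL) → NULL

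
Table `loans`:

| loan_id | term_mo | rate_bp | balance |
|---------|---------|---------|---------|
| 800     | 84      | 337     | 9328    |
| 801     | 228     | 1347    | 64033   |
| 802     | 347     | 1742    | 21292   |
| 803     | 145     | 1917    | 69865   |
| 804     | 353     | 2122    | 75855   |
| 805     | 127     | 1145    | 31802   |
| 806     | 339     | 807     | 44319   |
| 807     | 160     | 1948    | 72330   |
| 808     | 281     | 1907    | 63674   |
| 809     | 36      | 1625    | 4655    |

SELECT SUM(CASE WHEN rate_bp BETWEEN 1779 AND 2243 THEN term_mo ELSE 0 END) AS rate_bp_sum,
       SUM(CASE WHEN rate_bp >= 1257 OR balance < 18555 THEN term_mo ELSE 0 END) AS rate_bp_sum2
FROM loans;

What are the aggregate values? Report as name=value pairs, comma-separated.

rate_bp_sum=939, rate_bp_sum2=1634

[rate_bp_sum: rate_bp BETWEEN 1779 AND 2243]
loan_id=800: ✗
loan_id=801: ✗
loan_id=802: ✗
loan_id=803: ✓ → 145
loan_id=804: ✓ → 353
loan_id=805: ✗
loan_id=806: ✗
loan_id=807: ✓ → 160
loan_id=808: ✓ → 281
loan_id=809: ✗
rate_bp_sum = 145 + 353 + 160 + 281 = 939
—
[rate_bp_sum2: rate_bp >= 1257 OR balance < 18555]
loan_id=800: ✓ → 84
loan_id=801: ✓ → 228
loan_id=802: ✓ → 347
loan_id=803: ✓ → 145
loan_id=804: ✓ → 353
loan_id=805: ✗
loan_id=806: ✗
loan_id=807: ✓ → 160
loan_id=808: ✓ → 281
loan_id=809: ✓ → 36
rate_bp_sum2 = 84 + 228 + 347 + 145 + 353 + 160 + 281 + 36 = 1634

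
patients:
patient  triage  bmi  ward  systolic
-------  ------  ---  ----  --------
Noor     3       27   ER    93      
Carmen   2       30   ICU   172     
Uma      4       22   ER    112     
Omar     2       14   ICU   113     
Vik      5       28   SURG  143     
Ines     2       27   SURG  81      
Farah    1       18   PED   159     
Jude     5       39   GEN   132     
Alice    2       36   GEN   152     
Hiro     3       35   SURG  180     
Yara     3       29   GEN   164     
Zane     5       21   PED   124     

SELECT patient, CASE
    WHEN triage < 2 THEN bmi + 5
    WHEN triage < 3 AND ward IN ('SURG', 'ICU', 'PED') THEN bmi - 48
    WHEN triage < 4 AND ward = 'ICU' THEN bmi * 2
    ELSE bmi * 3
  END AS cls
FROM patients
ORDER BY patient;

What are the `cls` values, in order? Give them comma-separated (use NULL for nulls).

patient=Alice: ELSE → 108
patient=Carmen: triage < 3 AND ward IN ('SURG', 'ICU', 'PED') → -18
patient=Farah: triage < 2 → 23
patient=Hiro: ELSE → 105
patient=Ines: triage < 3 AND ward IN ('SURG', 'ICU', 'PED') → -21
patient=Jude: ELSE → 117
patient=Noor: ELSE → 81
patient=Omar: triage < 3 AND ward IN ('SURG', 'ICU', 'PED') → -34
patient=Uma: ELSE → 66
patient=Vik: ELSE → 84
patient=Yara: ELSE → 87
patient=Zane: ELSE → 63

108, -18, 23, 105, -21, 117, 81, -34, 66, 84, 87, 63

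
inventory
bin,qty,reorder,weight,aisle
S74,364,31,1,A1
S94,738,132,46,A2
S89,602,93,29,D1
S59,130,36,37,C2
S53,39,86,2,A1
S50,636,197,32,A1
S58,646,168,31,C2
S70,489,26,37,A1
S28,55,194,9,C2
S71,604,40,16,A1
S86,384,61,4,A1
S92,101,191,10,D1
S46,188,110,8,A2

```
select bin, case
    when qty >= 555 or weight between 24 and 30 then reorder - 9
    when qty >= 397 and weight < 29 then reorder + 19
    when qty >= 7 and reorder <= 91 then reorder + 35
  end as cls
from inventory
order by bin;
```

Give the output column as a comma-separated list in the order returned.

NULL, NULL, 188, 121, 159, 71, 61, 31, 66, 96, 84, NULL, 123

bin=S28: (no match → NULL) → NULL
bin=S46: (no match → NULL) → NULL
bin=S50: qty >= 555 or weight between 24 and 30 → 188
bin=S53: qty >= 7 and reorder <= 91 → 121
bin=S58: qty >= 555 or weight between 24 and 30 → 159
bin=S59: qty >= 7 and reorder <= 91 → 71
bin=S70: qty >= 7 and reorder <= 91 → 61
bin=S71: qty >= 555 or weight between 24 and 30 → 31
bin=S74: qty >= 7 and reorder <= 91 → 66
bin=S86: qty >= 7 and reorder <= 91 → 96
bin=S89: qty >= 555 or weight between 24 and 30 → 84
bin=S92: (no match → NULL) → NULL
bin=S94: qty >= 555 or weight between 24 and 30 → 123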